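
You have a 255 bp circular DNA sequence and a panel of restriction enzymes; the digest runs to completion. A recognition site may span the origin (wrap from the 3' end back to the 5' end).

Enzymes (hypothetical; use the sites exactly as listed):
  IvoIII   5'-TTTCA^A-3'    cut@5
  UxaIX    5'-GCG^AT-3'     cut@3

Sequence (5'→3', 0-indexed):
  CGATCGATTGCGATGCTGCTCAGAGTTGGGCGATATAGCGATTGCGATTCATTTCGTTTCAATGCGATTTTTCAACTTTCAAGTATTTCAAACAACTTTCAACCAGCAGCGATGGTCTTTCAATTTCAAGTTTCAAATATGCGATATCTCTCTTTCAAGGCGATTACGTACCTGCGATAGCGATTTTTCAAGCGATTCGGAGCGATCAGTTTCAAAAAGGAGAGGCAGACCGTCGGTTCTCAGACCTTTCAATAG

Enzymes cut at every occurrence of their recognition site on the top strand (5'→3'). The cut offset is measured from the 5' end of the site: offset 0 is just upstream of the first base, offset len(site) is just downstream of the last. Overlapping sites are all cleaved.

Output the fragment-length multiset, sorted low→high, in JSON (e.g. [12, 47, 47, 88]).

Site scan:
  IvoIII TTTCAA/5: at [56, 69, 76, 85, 96, 117, 123, 130, 152, 185, 209, 246] ⇒ [61, 74, 81, 90, 101, 122, 128, 135, 157, 190, 214, 251]
  UxaIX GCGAT/3: at [9, 29, 37, 43, 63, 108, 140, 159, 173, 179, 191, 201, 254] ⇒ [2, 12, 32, 40, 46, 66, 111, 143, 162, 176, 182, 194, 204]

All cut coordinates (distinct, sorted): [2, 12, 32, 40, 46, 61, 66, 74, 81, 90, 101, 111, 122, 128, 135, 143, 157, 162, 176, 182, 190, 194, 204, 214, 251]

Fragment lengths:
  2→12: 10 bp
  12→32: 20 bp
  32→40: 8 bp
  40→46: 6 bp
  46→61: 15 bp
  61→66: 5 bp
  66→74: 8 bp
  74→81: 7 bp
  81→90: 9 bp
  90→101: 11 bp
  101→111: 10 bp
  111→122: 11 bp
  122→128: 6 bp
  128→135: 7 bp
  135→143: 8 bp
  143→157: 14 bp
  157→162: 5 bp
  162→176: 14 bp
  176→182: 6 bp
  182→190: 8 bp
  190→194: 4 bp
  194→204: 10 bp
  204→214: 10 bp
  214→251: 37 bp
  251→2 (wrap): 255-251+2 = 6 bp

[4,5,5,6,6,6,6,7,7,8,8,8,8,9,10,10,10,10,11,11,14,14,15,20,37]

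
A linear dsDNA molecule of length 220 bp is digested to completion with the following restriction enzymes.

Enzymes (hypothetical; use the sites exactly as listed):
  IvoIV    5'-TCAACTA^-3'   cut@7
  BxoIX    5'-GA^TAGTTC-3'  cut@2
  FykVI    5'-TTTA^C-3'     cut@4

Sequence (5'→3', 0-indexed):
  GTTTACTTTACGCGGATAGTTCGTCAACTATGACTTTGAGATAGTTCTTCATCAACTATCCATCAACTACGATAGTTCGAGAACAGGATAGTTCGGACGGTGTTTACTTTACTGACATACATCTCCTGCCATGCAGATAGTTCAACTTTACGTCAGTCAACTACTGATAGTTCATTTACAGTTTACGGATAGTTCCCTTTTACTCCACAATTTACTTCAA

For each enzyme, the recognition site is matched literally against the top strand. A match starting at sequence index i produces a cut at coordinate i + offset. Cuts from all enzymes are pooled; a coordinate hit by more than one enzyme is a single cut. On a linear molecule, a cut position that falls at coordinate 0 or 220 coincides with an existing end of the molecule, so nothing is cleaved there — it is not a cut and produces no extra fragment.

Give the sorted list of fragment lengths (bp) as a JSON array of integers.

Per-enzyme occurrences:
  IvoIV TCAACTA/7: at [23, 51, 62, 156] ⇒ [30, 58, 69, 163]
  BxoIX GATAGTTC/2: at [14, 39, 70, 86, 135, 165, 187] ⇒ [16, 41, 72, 88, 137, 167, 189]
  FykVI TTTAC/4: at [1, 6, 102, 107, 146, 174, 181, 198, 210] ⇒ [5, 10, 106, 111, 150, 178, 185, 202, 214]

Pooled cuts: [5, 10, 16, 30, 41, 58, 69, 72, 88, 106, 111, 137, 150, 163, 167, 178, 185, 189, 202, 214]

Fragments:
  [0,5): 5 bp
  [5,10): 5 bp
  [10,16): 6 bp
  [16,30): 14 bp
  [30,41): 11 bp
  [41,58): 17 bp
  [58,69): 11 bp
  [69,72): 3 bp
  [72,88): 16 bp
  [88,106): 18 bp
  [106,111): 5 bp
  [111,137): 26 bp
  [137,150): 13 bp
  [150,163): 13 bp
  [163,167): 4 bp
  [167,178): 11 bp
  [178,185): 7 bp
  [185,189): 4 bp
  [189,202): 13 bp
  [202,214): 12 bp
  [214,220): 6 bp

[3,4,4,5,5,5,6,6,7,11,11,11,12,13,13,13,14,16,17,18,26]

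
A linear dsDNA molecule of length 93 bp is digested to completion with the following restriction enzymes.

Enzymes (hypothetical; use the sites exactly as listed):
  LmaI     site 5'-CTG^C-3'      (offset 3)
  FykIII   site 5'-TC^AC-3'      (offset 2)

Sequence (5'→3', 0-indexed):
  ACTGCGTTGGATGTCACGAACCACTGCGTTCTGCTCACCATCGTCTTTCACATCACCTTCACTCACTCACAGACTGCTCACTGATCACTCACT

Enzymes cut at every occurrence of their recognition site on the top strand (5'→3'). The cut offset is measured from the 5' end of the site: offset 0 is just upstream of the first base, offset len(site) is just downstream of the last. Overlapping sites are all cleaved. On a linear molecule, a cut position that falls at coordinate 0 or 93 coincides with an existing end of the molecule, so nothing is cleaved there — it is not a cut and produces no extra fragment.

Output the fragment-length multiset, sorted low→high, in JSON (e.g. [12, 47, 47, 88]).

Per-enzyme occurrences:
  LmaI CTGC/3: at [1, 23, 30, 73] ⇒ [4, 26, 33, 76]
  FykIII TCAC/2: at [13, 34, 47, 52, 58, 62, 66, 77, 84, 88] ⇒ [15, 36, 49, 54, 60, 64, 68, 79, 86, 90]

Pooled cuts: [4, 15, 26, 33, 36, 49, 54, 60, 64, 68, 76, 79, 86, 90]

Fragments:
  [0,4): 4 bp
  [4,15): 11 bp
  [15,26): 11 bp
  [26,33): 7 bp
  [33,36): 3 bp
  [36,49): 13 bp
  [49,54): 5 bp
  [54,60): 6 bp
  [60,64): 4 bp
  [64,68): 4 bp
  [68,76): 8 bp
  [76,79): 3 bp
  [79,86): 7 bp
  [86,90): 4 bp
  [90,93): 3 bp

[3,3,3,4,4,4,4,5,6,7,7,8,11,11,13]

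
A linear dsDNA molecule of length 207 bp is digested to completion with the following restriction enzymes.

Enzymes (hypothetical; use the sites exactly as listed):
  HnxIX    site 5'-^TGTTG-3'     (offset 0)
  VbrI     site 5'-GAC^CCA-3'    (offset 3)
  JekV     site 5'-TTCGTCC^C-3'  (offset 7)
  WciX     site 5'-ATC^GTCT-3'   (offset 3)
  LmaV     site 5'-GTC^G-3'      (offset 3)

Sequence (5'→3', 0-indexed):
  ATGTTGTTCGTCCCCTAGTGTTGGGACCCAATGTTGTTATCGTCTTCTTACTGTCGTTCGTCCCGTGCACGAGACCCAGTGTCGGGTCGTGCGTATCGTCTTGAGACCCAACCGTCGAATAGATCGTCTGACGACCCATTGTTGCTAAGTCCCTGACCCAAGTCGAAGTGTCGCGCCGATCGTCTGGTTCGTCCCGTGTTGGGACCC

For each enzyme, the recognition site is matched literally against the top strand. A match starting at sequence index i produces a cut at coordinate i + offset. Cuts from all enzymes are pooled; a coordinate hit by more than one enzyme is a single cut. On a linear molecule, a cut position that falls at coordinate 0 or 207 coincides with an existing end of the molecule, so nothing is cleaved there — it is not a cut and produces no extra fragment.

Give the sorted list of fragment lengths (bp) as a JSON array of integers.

Scan for sites:
  HnxIX (TGTTG, off=0): starts [1, 18, 31, 139, 196] → cuts [1, 18, 31, 139, 196]
  VbrI (GACCCA, off=3): starts [24, 72, 104, 132, 154] → cuts [27, 75, 107, 135, 157]
  JekV (TTCGTCCC, off=7): starts [6, 56, 187] → cuts [13, 63, 194]
  WciX (ATCGTCT, off=3): starts [38, 94, 122, 178] → cuts [41, 97, 125, 181]
  LmaV (GTCG, off=3): starts [52, 80, 85, 113, 161, 169] → cuts [55, 83, 88, 116, 164, 172]

All cut coordinates (distinct, sorted): [1, 13, 18, 27, 31, 41, 55, 63, 75, 83, 88, 97, 107, 116, 125, 135, 139, 157, 164, 172, 181, 194, 196]

Fragments:
  [0,1): 1 bp
  [1,13): 12 bp
  [13,18): 5 bp
  [18,27): 9 bp
  [27,31): 4 bp
  [31,41): 10 bp
  [41,55): 14 bp
  [55,63): 8 bp
  [63,75): 12 bp
  [75,83): 8 bp
  [83,88): 5 bp
  [88,97): 9 bp
  [97,107): 10 bp
  [107,116): 9 bp
  [116,125): 9 bp
  [125,135): 10 bp
  [135,139): 4 bp
  [139,157): 18 bp
  [157,164): 7 bp
  [164,172): 8 bp
  [172,181): 9 bp
  [181,194): 13 bp
  [194,196): 2 bp
  [196,207): 11 bp

[1,2,4,4,5,5,7,8,8,8,9,9,9,9,9,10,10,10,11,12,12,13,14,18]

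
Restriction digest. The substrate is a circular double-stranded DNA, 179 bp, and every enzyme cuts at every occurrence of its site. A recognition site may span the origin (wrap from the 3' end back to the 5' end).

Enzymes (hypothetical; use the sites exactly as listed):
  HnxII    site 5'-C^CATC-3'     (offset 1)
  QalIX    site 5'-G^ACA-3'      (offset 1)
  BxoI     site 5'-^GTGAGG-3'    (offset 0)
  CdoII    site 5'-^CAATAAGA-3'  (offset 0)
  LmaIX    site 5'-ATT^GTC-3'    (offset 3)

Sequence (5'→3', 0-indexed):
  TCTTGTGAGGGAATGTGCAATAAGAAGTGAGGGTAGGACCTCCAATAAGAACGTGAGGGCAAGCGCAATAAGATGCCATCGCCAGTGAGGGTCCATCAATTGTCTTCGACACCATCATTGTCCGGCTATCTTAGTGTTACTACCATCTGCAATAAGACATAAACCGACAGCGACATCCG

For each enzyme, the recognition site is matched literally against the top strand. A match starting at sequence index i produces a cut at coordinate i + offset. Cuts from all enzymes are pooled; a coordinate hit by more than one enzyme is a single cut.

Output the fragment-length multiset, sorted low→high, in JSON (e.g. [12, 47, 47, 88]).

[4,6,6,7,7,7,8,8,9,9,10,10,11,11,13,13,16,24]

Per-enzyme occurrences:
  HnxII (CCATC, off=1): starts [75, 92, 111, 142] → cuts [76, 93, 112, 143]
  QalIX (GACA, off=1): starts [107, 155, 165, 171] → cuts [108, 156, 166, 172]
  BxoI (GTGAGG, off=0): starts [4, 26, 52, 84] → cuts [4, 26, 52, 84]
  CdoII (CAATAAGA, off=0): starts [17, 42, 65, 149] → cuts [17, 42, 65, 149]
  LmaIX (ATTGTC, off=3): starts [98, 116] → cuts [101, 119]

All cut coordinates (distinct, sorted): [4, 17, 26, 42, 52, 65, 76, 84, 93, 101, 108, 112, 119, 143, 149, 156, 166, 172]

Fragments:
  4→17: 13 bp
  17→26: 9 bp
  26→42: 16 bp
  42→52: 10 bp
  52→65: 13 bp
  65→76: 11 bp
  76→84: 8 bp
  84→93: 9 bp
  93→101: 8 bp
  101→108: 7 bp
  108→112: 4 bp
  112→119: 7 bp
  119→143: 24 bp
  143→149: 6 bp
  149→156: 7 bp
  156→166: 10 bp
  166→172: 6 bp
  172→4 (wrap): 179-172+4 = 11 bp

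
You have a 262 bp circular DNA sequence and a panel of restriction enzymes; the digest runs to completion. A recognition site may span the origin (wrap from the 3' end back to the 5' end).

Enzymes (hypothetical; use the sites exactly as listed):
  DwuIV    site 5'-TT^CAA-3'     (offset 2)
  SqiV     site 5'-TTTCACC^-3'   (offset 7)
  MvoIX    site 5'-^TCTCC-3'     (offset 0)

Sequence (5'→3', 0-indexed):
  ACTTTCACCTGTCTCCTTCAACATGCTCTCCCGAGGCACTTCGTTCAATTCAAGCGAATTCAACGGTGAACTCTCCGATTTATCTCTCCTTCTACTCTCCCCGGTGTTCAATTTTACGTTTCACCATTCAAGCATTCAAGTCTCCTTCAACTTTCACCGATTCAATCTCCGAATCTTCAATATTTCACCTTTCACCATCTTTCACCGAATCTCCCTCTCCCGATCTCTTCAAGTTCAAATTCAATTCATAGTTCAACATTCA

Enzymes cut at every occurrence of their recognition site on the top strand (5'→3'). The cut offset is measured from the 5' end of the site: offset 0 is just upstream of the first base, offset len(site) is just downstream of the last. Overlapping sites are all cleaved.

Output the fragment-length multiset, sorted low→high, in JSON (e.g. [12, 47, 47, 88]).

[2,3,3,3,4,4,5,6,6,6,7,7,7,7,8,8,10,10,11,11,11,11,12,12,12,13,13,14,17,19]

Site scan:
  DwuIV TTCAA/2: at [16, 43, 48, 58, 106, 126, 134, 145, 160, 175, 227, 233, 239, 251, 258] ⇒ [18, 45, 50, 60, 108, 128, 136, 147, 162, 177, 229, 235, 241, 253, 260]
  SqiV TTTCACC/7: at [2, 118, 151, 182, 189, 199] ⇒ [9, 125, 158, 189, 196, 206]
  MvoIX TCTCC/0: at [11, 26, 71, 84, 95, 140, 165, 209, 215] ⇒ [11, 26, 71, 84, 95, 140, 165, 209, 215]

Pooled cuts: [9, 11, 18, 26, 45, 50, 60, 71, 84, 95, 108, 125, 128, 136, 140, 147, 158, 162, 165, 177, 189, 196, 206, 209, 215, 229, 235, 241, 253, 260]

Fragment lengths:
  9→11: 2 bp
  11→18: 7 bp
  18→26: 8 bp
  26→45: 19 bp
  45→50: 5 bp
  50→60: 10 bp
  60→71: 11 bp
  71→84: 13 bp
  84→95: 11 bp
  95→108: 13 bp
  108→125: 17 bp
  125→128: 3 bp
  128→136: 8 bp
  136→140: 4 bp
  140→147: 7 bp
  147→158: 11 bp
  158→162: 4 bp
  162→165: 3 bp
  165→177: 12 bp
  177→189: 12 bp
  189→196: 7 bp
  196→206: 10 bp
  206→209: 3 bp
  209→215: 6 bp
  215→229: 14 bp
  229→235: 6 bp
  235→241: 6 bp
  241→253: 12 bp
  253→260: 7 bp
  260→9 (wrap): 262-260+9 = 11 bp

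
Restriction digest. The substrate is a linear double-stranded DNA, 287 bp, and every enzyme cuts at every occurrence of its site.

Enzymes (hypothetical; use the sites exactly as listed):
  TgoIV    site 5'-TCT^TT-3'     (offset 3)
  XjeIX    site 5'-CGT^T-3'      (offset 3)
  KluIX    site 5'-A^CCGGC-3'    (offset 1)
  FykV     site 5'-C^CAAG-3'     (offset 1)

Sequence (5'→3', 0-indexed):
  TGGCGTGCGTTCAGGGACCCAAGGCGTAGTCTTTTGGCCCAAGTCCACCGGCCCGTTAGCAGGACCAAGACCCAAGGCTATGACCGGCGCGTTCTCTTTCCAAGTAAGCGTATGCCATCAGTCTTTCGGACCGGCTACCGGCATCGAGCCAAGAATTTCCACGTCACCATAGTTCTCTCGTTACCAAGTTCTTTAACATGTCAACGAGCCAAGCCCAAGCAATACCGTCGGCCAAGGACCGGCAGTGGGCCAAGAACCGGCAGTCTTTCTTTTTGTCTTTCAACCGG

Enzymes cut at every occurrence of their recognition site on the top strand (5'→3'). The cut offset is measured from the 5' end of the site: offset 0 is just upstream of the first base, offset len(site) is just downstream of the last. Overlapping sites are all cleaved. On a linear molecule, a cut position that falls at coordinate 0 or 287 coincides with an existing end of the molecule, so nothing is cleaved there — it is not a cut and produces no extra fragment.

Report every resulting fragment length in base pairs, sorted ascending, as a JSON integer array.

Per-enzyme occurrences:
  TgoIV TCTTT/3: at [29, 94, 121, 189, 263, 267, 275] ⇒ [32, 97, 124, 192, 266, 270, 278]
  XjeIX CGTT/3: at [7, 53, 89, 178] ⇒ [10, 56, 92, 181]
  KluIX ACCGGC/1: at [46, 82, 129, 136, 237, 255] ⇒ [47, 83, 130, 137, 238, 256]
  FykV CCAAG/1: at [18, 38, 64, 71, 99, 148, 183, 208, 214, 231, 249] ⇒ [19, 39, 65, 72, 100, 149, 184, 209, 215, 232, 250]

All cut coordinates (distinct, sorted): [10, 19, 32, 39, 47, 56, 65, 72, 83, 92, 97, 100, 124, 130, 137, 149, 181, 184, 192, 209, 215, 232, 238, 250, 256, 266, 270, 278]

Fragments:
  [0,10): 10 bp
  [10,19): 9 bp
  [19,32): 13 bp
  [32,39): 7 bp
  [39,47): 8 bp
  [47,56): 9 bp
  [56,65): 9 bp
  [65,72): 7 bp
  [72,83): 11 bp
  [83,92): 9 bp
  [92,97): 5 bp
  [97,100): 3 bp
  [100,124): 24 bp
  [124,130): 6 bp
  [130,137): 7 bp
  [137,149): 12 bp
  [149,181): 32 bp
  [181,184): 3 bp
  [184,192): 8 bp
  [192,209): 17 bp
  [209,215): 6 bp
  [215,232): 17 bp
  [232,238): 6 bp
  [238,250): 12 bp
  [250,256): 6 bp
  [256,266): 10 bp
  [266,270): 4 bp
  [270,278): 8 bp
  [278,287): 9 bp

[3,3,4,5,6,6,6,6,7,7,7,8,8,8,9,9,9,9,9,10,10,11,12,12,13,17,17,24,32]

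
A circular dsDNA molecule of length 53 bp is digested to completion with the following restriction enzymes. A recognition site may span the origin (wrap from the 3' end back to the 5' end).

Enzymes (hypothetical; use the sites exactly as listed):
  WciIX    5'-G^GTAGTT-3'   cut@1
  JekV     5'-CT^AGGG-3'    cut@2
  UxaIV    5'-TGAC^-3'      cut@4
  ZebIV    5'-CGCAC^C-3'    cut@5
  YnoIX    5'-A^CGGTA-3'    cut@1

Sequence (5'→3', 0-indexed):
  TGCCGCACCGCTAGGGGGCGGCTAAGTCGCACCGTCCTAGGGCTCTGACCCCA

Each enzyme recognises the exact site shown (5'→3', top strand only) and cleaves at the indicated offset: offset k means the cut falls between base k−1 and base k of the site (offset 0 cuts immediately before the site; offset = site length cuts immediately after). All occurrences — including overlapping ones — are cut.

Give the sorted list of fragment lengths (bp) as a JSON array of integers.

[4,6,11,12,20]

Scan for sites:
  WciIX (GGTAGTT, off=1): no sites
  JekV CTAGGG/2: at [10, 36] ⇒ [12, 38]
  UxaIV TGAC/4: at [45] ⇒ [49]
  ZebIV CGCACC/5: at [3, 27] ⇒ [8, 32]
  YnoIX (ACGGTA, off=1): no sites

All cut coordinates (distinct, sorted): [8, 12, 32, 38, 49]

Fragments:
  8→12: 4 bp
  12→32: 20 bp
  32→38: 6 bp
  38→49: 11 bp
  49→8 (wrap): 53-49+8 = 12 bp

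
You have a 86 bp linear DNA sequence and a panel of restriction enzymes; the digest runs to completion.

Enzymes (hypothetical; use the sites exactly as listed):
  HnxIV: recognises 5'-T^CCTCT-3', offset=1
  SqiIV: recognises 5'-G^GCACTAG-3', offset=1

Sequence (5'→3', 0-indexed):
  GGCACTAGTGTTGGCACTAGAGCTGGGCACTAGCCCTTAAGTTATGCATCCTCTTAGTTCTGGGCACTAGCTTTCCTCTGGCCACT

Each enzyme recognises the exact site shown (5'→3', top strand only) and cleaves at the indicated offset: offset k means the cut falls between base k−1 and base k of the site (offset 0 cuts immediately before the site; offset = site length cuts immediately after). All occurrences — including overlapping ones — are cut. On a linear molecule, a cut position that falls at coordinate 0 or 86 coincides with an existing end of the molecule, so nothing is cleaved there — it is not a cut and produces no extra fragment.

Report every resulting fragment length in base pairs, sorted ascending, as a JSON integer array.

[1,11,12,12,13,14,23]

Scan for sites:
  HnxIV (TCCTCT, off=1): starts [48, 73] → cuts [49, 74]
  SqiIV (GGCACTAG, off=1): starts [0, 12, 25, 62] → cuts [1, 13, 26, 63]

All cut coordinates (distinct, sorted): [1, 13, 26, 49, 63, 74]

Fragment lengths:
  [0,1): 1 bp
  [1,13): 12 bp
  [13,26): 13 bp
  [26,49): 23 bp
  [49,63): 14 bp
  [63,74): 11 bp
  [74,86): 12 bp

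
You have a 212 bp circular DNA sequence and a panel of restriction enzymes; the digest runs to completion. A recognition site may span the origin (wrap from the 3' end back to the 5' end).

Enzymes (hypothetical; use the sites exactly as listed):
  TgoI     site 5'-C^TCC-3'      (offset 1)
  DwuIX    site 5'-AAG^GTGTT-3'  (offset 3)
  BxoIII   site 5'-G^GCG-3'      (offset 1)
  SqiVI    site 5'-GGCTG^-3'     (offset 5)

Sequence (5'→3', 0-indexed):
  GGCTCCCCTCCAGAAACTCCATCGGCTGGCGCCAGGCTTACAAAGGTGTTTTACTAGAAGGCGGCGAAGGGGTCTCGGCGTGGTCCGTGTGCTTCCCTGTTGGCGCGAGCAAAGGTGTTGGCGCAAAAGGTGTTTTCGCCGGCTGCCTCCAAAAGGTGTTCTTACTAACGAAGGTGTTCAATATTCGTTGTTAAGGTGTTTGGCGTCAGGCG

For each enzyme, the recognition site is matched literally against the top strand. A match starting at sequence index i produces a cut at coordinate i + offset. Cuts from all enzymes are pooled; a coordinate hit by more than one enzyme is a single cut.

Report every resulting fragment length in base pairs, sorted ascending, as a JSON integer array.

[2,3,5,6,6,7,7,8,9,9,11,12,14,15,16,17,18,22,25]

Scan for sites:
  TgoI CTCC/1: at [2, 7, 16, 146] ⇒ [3, 8, 17, 147]
  DwuIX AAGGTGTT/3: at [42, 111, 126, 152, 170, 192] ⇒ [45, 114, 129, 155, 173, 195]
  BxoIII GGCG/1: at [27, 59, 62, 76, 101, 119, 201, 208] ⇒ [28, 60, 63, 77, 102, 120, 202, 209]
  SqiVI GGCTG/5: at [23, 140] ⇒ [28, 145]

Pooled cuts: [3, 8, 17, 28, 45, 60, 63, 77, 102, 114, 120, 129, 145, 147, 155, 173, 195, 202, 209]

Fragment lengths:
  3→8: 5 bp
  8→17: 9 bp
  17→28: 11 bp
  28→45: 17 bp
  45→60: 15 bp
  60→63: 3 bp
  63→77: 14 bp
  77→102: 25 bp
  102→114: 12 bp
  114→120: 6 bp
  120→129: 9 bp
  129→145: 16 bp
  145→147: 2 bp
  147→155: 8 bp
  155→173: 18 bp
  173→195: 22 bp
  195→202: 7 bp
  202→209: 7 bp
  209→3 (wrap): 212-209+3 = 6 bp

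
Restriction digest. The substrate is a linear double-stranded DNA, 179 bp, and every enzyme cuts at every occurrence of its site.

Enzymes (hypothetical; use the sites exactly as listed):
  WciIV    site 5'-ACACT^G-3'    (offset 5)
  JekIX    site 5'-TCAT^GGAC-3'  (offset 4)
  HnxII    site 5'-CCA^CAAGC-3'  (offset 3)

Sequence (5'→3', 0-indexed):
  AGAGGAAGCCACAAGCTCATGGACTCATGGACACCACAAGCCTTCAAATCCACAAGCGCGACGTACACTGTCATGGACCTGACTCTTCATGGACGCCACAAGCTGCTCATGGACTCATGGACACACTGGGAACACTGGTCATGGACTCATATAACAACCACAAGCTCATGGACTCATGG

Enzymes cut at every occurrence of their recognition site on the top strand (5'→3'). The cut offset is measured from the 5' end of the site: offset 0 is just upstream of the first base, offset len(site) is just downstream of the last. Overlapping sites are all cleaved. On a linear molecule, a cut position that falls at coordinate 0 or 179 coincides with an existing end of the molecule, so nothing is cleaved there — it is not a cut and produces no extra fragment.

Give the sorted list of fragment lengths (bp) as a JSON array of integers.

[5,6,8,8,8,8,9,9,9,9,10,11,12,16,16,17,18]

Site scan:
  WciIV ACACTG/5: at [64, 122, 131] ⇒ [69, 127, 136]
  JekIX TCATGGAC/4: at [16, 24, 70, 86, 106, 114, 138, 165] ⇒ [20, 28, 74, 90, 110, 118, 142, 169]
  HnxII CCACAAGC/3: at [8, 33, 49, 95, 157] ⇒ [11, 36, 52, 98, 160]

Pooled cuts: [11, 20, 28, 36, 52, 69, 74, 90, 98, 110, 118, 127, 136, 142, 160, 169]

Fragment lengths:
  [0,11): 11 bp
  [11,20): 9 bp
  [20,28): 8 bp
  [28,36): 8 bp
  [36,52): 16 bp
  [52,69): 17 bp
  [69,74): 5 bp
  [74,90): 16 bp
  [90,98): 8 bp
  [98,110): 12 bp
  [110,118): 8 bp
  [118,127): 9 bp
  [127,136): 9 bp
  [136,142): 6 bp
  [142,160): 18 bp
  [160,169): 9 bp
  [169,179): 10 bp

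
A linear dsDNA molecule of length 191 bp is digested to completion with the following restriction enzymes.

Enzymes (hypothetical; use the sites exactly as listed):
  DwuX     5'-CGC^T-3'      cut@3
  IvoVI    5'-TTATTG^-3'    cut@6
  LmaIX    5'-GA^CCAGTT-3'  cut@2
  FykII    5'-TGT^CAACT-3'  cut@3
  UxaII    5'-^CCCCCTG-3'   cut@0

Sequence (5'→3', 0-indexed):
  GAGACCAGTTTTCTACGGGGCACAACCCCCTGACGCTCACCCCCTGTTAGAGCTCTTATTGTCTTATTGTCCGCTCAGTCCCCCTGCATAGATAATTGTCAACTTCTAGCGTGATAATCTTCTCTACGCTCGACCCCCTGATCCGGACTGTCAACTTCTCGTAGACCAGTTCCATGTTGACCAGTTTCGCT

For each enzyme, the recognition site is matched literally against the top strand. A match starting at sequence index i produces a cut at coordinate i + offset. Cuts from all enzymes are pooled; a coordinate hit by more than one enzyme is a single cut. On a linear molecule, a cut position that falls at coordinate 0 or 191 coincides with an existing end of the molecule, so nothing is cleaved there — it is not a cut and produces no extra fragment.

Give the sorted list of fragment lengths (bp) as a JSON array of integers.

[1,3,4,4,5,5,8,10,11,14,15,18,20,21,22,30]

Per-enzyme occurrences:
  DwuX CGCT/3: at [33, 71, 126, 187] ⇒ [36, 74, 129, 190]
  IvoVI TTATTG/6: at [55, 63] ⇒ [61, 69]
  LmaIX GACCAGTT/2: at [2, 163, 178] ⇒ [4, 165, 180]
  FykII TGTCAACT/3: at [96, 148] ⇒ [99, 151]
  UxaII CCCCCTG/0: at [25, 39, 79, 133] ⇒ [25, 39, 79, 133]

All cut coordinates (distinct, sorted): [4, 25, 36, 39, 61, 69, 74, 79, 99, 129, 133, 151, 165, 180, 190]

Fragment lengths:
  [0,4): 4 bp
  [4,25): 21 bp
  [25,36): 11 bp
  [36,39): 3 bp
  [39,61): 22 bp
  [61,69): 8 bp
  [69,74): 5 bp
  [74,79): 5 bp
  [79,99): 20 bp
  [99,129): 30 bp
  [129,133): 4 bp
  [133,151): 18 bp
  [151,165): 14 bp
  [165,180): 15 bp
  [180,190): 10 bp
  [190,191): 1 bp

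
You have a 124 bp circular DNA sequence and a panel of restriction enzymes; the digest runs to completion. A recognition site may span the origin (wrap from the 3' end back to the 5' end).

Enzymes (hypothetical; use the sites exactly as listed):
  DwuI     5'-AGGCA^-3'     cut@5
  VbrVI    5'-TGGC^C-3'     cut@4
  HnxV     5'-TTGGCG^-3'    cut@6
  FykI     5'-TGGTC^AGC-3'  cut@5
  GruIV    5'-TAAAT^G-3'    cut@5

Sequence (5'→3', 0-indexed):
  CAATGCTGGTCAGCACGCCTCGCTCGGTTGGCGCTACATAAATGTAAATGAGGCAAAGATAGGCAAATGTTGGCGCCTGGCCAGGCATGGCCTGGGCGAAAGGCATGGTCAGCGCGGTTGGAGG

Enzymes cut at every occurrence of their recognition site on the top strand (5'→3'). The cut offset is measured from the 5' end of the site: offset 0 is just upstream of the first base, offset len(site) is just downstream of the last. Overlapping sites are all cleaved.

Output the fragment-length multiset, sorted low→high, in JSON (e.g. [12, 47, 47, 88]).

[4,5,6,6,6,6,9,10,10,10,14,16,22]

Site scan:
  DwuI (AGGCA, off=5): starts [50, 60, 82, 100, 121] → cuts [2, 55, 65, 87, 105]
  VbrVI (TGGCC, off=4): starts [77, 87] → cuts [81, 91]
  HnxV (TTGGCG, off=6): starts [27, 69] → cuts [33, 75]
  FykI (TGGTCAGC, off=5): starts [6, 105] → cuts [11, 110]
  GruIV (TAAATG, off=5): starts [38, 44] → cuts [43, 49]

All cut coordinates (distinct, sorted): [2, 11, 33, 43, 49, 55, 65, 75, 81, 87, 91, 105, 110]

Fragments:
  2→11: 9 bp
  11→33: 22 bp
  33→43: 10 bp
  43→49: 6 bp
  49→55: 6 bp
  55→65: 10 bp
  65→75: 10 bp
  75→81: 6 bp
  81→87: 6 bp
  87→91: 4 bp
  91→105: 14 bp
  105→110: 5 bp
  110→2 (wrap): 124-110+2 = 16 bp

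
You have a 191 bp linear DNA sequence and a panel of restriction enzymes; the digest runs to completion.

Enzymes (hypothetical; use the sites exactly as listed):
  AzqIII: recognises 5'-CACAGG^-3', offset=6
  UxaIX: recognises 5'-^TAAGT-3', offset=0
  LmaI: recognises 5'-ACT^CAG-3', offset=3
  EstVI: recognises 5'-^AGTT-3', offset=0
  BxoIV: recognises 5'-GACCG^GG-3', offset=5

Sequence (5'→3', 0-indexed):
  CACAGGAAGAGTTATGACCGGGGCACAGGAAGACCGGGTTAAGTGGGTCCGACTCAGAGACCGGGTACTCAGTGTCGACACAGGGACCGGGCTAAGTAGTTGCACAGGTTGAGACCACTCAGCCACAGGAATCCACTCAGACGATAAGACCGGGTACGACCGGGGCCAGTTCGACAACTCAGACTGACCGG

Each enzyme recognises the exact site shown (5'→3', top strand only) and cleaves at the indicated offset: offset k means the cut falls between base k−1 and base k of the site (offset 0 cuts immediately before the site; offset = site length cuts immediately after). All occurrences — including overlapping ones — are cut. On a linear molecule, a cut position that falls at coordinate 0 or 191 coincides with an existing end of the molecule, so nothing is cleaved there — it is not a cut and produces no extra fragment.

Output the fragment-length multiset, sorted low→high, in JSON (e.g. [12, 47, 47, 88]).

Scan for sites:
  AzqIII CACAGG/6: at [0, 23, 78, 102, 123] ⇒ [6, 29, 84, 108, 129]
  UxaIX TAAGT/0: at [39, 92] ⇒ [39, 92]
  LmaI ACTCAG/3: at [51, 66, 116, 134, 176] ⇒ [54, 69, 119, 137, 179]
  EstVI AGTT/0: at [9, 97, 167] ⇒ [9, 97, 167]
  BxoIV GACCGGG/5: at [15, 31, 58, 84, 147, 157] ⇒ [20, 36, 63, 89, 152, 162]

Pooled cuts: [6, 9, 20, 29, 36, 39, 54, 63, 69, 84, 89, 92, 97, 108, 119, 129, 137, 152, 162, 167, 179]

Fragment lengths:
  [0,6): 6 bp
  [6,9): 3 bp
  [9,20): 11 bp
  [20,29): 9 bp
  [29,36): 7 bp
  [36,39): 3 bp
  [39,54): 15 bp
  [54,63): 9 bp
  [63,69): 6 bp
  [69,84): 15 bp
  [84,89): 5 bp
  [89,92): 3 bp
  [92,97): 5 bp
  [97,108): 11 bp
  [108,119): 11 bp
  [119,129): 10 bp
  [129,137): 8 bp
  [137,152): 15 bp
  [152,162): 10 bp
  [162,167): 5 bp
  [167,179): 12 bp
  [179,191): 12 bp

[3,3,3,5,5,5,6,6,7,8,9,9,10,10,11,11,11,12,12,15,15,15]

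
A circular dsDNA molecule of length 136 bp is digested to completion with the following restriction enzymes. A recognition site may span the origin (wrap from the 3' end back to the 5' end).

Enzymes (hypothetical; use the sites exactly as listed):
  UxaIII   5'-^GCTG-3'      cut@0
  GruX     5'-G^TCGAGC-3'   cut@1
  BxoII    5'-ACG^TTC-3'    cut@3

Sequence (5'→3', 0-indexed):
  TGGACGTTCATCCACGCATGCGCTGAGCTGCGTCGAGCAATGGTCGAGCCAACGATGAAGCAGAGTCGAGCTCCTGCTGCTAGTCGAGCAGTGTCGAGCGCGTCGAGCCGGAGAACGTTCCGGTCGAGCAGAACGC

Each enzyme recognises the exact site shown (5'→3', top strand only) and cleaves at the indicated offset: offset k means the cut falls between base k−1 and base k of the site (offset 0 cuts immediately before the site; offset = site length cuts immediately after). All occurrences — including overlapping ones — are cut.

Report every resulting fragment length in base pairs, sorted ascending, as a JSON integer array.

[5,6,6,8,8,9,10,10,11,11,15,15,22]

Site scan:
  UxaIII GCTG/0: at [21, 26, 75, 134] ⇒ [21, 26, 75, 134]
  GruX GTCGAGC/1: at [31, 42, 64, 82, 92, 101, 122] ⇒ [32, 43, 65, 83, 93, 102, 123]
  BxoII ACGTTC/3: at [3, 114] ⇒ [6, 117]

All cut coordinates (distinct, sorted): [6, 21, 26, 32, 43, 65, 75, 83, 93, 102, 117, 123, 134]

Fragments:
  6→21: 15 bp
  21→26: 5 bp
  26→32: 6 bp
  32→43: 11 bp
  43→65: 22 bp
  65→75: 10 bp
  75→83: 8 bp
  83→93: 10 bp
  93→102: 9 bp
  102→117: 15 bp
  117→123: 6 bp
  123→134: 11 bp
  134→6 (wrap): 136-134+6 = 8 bp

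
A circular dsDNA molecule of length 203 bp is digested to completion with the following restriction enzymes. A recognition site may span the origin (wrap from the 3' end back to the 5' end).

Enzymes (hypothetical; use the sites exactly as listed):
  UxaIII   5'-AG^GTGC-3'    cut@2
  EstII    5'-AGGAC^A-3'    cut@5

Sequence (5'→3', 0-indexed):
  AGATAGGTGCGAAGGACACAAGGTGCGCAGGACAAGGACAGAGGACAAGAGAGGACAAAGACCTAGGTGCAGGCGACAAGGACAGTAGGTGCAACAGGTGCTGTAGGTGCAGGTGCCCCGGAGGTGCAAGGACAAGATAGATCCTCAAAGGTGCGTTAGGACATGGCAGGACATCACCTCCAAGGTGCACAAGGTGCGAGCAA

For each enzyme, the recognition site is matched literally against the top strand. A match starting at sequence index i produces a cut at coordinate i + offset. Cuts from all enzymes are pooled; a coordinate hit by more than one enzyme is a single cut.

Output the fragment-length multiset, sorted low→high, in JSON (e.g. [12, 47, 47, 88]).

[5,5,6,6,7,9,9,9,10,10,10,10,11,11,11,12,12,16,17,17]

Per-enzyme occurrences:
  UxaIII AGGTGC/2: at [4, 20, 64, 86, 95, 104, 110, 121, 148, 182, 191] ⇒ [6, 22, 66, 88, 97, 106, 112, 123, 150, 184, 193]
  EstII AGGACA/5: at [12, 28, 34, 41, 51, 78, 128, 157, 167] ⇒ [17, 33, 39, 46, 56, 83, 133, 162, 172]

Pooled cuts: [6, 17, 22, 33, 39, 46, 56, 66, 83, 88, 97, 106, 112, 123, 133, 150, 162, 172, 184, 193]

Fragments:
  6→17: 11 bp
  17→22: 5 bp
  22→33: 11 bp
  33→39: 6 bp
  39→46: 7 bp
  46→56: 10 bp
  56→66: 10 bp
  66→83: 17 bp
  83→88: 5 bp
  88→97: 9 bp
  97→106: 9 bp
  106→112: 6 bp
  112→123: 11 bp
  123→133: 10 bp
  133→150: 17 bp
  150→162: 12 bp
  162→172: 10 bp
  172→184: 12 bp
  184→193: 9 bp
  193→6 (wrap): 203-193+6 = 16 bp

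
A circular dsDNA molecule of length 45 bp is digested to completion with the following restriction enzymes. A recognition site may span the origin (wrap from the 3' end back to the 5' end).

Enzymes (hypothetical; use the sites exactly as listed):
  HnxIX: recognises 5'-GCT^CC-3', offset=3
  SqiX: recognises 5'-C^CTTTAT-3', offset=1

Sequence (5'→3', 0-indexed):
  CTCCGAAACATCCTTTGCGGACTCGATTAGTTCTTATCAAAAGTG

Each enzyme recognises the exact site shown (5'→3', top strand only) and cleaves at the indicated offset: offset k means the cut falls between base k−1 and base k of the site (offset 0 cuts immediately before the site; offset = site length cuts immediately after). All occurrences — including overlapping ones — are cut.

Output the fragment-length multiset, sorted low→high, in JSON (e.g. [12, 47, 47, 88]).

[45]

Per-enzyme occurrences:
  HnxIX GCTCC/3: at [44] ⇒ [2]
  SqiX (CCTTTAT, off=1): no sites

All cut coordinates (distinct, sorted): [2]

Fragment lengths:
  2→2 (wrap): 45-2+2 = 45 bp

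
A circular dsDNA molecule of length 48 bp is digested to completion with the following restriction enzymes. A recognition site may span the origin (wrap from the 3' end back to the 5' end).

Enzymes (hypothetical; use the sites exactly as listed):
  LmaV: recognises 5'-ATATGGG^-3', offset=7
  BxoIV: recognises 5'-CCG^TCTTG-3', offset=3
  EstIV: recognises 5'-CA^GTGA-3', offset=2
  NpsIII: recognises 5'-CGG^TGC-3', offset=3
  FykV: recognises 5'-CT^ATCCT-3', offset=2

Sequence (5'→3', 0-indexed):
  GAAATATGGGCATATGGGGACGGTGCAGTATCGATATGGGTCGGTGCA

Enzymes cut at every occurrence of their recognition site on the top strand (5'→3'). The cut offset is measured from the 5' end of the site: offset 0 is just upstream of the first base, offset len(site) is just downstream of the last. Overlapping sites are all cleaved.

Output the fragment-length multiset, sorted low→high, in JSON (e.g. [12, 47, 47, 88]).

Scan for sites:
  LmaV (ATATGGG, off=7): starts [3, 11, 33] → cuts [10, 18, 40]
  BxoIV (CCGTCTTG, off=3): no sites
  EstIV (CAGTGA, off=2): no sites
  NpsIII (CGGTGC, off=3): starts [20, 41] → cuts [23, 44]
  FykV (CTATCCT, off=2): no sites

All cut coordinates (distinct, sorted): [10, 18, 23, 40, 44]

Fragment lengths:
  10→18: 8 bp
  18→23: 5 bp
  23→40: 17 bp
  40→44: 4 bp
  44→10 (wrap): 48-44+10 = 14 bp

[4,5,8,14,17]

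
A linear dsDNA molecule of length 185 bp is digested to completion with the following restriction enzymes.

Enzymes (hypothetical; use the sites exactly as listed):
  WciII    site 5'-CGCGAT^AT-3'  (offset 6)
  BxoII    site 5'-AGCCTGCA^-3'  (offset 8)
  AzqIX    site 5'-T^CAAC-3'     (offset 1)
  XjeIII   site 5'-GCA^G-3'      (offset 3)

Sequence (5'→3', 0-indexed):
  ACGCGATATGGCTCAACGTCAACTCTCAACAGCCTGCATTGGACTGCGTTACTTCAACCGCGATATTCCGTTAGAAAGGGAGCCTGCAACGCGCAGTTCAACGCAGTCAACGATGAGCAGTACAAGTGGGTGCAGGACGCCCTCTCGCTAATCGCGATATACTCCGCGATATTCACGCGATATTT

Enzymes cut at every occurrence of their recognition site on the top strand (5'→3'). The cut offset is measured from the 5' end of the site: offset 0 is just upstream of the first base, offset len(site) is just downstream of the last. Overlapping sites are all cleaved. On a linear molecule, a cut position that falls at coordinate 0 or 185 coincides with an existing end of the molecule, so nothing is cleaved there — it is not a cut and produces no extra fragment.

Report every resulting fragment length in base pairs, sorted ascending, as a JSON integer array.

Per-enzyme occurrences:
  WciII (CGCGATAT, off=6): starts [1, 58, 152, 164, 175] → cuts [7, 64, 158, 170, 181]
  BxoII (AGCCTGCA, off=8): starts [30, 80] → cuts [38, 88]
  AzqIX (TCAAC, off=1): starts [12, 18, 25, 53, 97, 106] → cuts [13, 19, 26, 54, 98, 107]
  XjeIII (GCAG, off=3): starts [92, 102, 116, 131] → cuts [95, 105, 119, 134]

All cut coordinates (distinct, sorted): [7, 13, 19, 26, 38, 54, 64, 88, 95, 98, 105, 107, 119, 134, 158, 170, 181]

Fragment lengths:
  [0,7): 7 bp
  [7,13): 6 bp
  [13,19): 6 bp
  [19,26): 7 bp
  [26,38): 12 bp
  [38,54): 16 bp
  [54,64): 10 bp
  [64,88): 24 bp
  [88,95): 7 bp
  [95,98): 3 bp
  [98,105): 7 bp
  [105,107): 2 bp
  [107,119): 12 bp
  [119,134): 15 bp
  [134,158): 24 bp
  [158,170): 12 bp
  [170,181): 11 bp
  [181,185): 4 bp

[2,3,4,6,6,7,7,7,7,10,11,12,12,12,15,16,24,24]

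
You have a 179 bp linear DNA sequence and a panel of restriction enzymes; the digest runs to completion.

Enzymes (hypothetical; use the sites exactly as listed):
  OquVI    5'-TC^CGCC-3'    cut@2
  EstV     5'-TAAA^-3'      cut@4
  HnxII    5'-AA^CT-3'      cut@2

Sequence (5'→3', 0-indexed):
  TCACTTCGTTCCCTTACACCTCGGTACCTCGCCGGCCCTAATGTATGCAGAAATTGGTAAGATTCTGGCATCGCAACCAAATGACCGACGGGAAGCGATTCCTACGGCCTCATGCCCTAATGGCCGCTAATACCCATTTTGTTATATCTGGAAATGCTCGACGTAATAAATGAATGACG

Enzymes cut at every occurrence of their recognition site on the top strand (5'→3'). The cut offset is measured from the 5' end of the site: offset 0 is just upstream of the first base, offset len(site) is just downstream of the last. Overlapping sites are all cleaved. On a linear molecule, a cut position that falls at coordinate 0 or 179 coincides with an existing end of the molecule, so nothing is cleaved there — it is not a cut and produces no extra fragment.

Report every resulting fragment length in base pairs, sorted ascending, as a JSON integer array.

Per-enzyme occurrences:
  OquVI (TCCGCC, off=2): no sites
  EstV TAAA/4: at [166] ⇒ [170]
  HnxII (AACT, off=2): no sites

All cut coordinates (distinct, sorted): [170]

Fragment lengths:
  [0,170): 170 bp
  [170,179): 9 bp

[9,170]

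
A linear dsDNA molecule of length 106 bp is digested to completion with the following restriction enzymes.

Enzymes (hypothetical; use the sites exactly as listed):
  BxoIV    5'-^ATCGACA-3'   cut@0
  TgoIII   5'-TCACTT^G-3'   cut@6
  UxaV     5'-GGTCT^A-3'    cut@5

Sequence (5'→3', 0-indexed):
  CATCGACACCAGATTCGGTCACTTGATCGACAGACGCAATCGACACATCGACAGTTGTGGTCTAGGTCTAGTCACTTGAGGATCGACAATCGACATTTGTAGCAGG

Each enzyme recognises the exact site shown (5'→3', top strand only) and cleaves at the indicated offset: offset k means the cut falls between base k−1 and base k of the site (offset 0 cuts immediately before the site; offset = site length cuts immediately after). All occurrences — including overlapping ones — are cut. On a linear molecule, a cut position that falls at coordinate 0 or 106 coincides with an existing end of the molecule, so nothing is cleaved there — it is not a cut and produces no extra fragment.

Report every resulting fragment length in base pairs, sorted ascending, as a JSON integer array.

[1,1,4,6,7,8,8,13,17,18,23]

Scan for sites:
  BxoIV ATCGACA/0: at [1, 25, 38, 46, 81, 88] ⇒ [1, 25, 38, 46, 81, 88]
  TgoIII TCACTTG/6: at [18, 71] ⇒ [24, 77]
  UxaV GGTCTA/5: at [58, 64] ⇒ [63, 69]

Pooled cuts: [1, 24, 25, 38, 46, 63, 69, 77, 81, 88]

Fragment lengths:
  [0,1): 1 bp
  [1,24): 23 bp
  [24,25): 1 bp
  [25,38): 13 bp
  [38,46): 8 bp
  [46,63): 17 bp
  [63,69): 6 bp
  [69,77): 8 bp
  [77,81): 4 bp
  [81,88): 7 bp
  [88,106): 18 bp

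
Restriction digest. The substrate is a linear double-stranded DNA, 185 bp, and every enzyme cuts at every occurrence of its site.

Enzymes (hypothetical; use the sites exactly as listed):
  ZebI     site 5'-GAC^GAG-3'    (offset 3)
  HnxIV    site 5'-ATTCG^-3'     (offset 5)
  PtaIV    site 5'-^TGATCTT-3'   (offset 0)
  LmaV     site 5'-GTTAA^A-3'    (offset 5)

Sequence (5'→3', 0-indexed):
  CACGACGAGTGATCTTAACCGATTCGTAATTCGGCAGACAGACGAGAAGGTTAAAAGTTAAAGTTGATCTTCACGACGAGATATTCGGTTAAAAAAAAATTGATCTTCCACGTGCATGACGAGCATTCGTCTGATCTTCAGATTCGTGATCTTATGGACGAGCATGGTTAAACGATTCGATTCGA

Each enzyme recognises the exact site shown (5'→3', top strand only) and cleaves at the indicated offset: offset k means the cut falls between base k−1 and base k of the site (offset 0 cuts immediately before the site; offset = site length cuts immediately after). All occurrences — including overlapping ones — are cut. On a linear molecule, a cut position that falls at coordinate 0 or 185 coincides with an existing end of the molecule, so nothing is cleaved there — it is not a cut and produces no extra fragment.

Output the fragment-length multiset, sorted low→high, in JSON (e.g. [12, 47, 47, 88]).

[1,2,3,3,5,5,6,7,7,8,8,9,10,10,11,12,13,13,15,17,20]

Site scan:
  ZebI GACGAG/3: at [3, 40, 74, 117, 156] ⇒ [6, 43, 77, 120, 159]
  HnxIV ATTCG/5: at [21, 28, 82, 124, 141, 174, 179] ⇒ [26, 33, 87, 129, 146, 179, 184]
  PtaIV TGATCTT/0: at [9, 64, 100, 131, 146] ⇒ [9, 64, 100, 131, 146]
  LmaV GTTAAA/5: at [49, 56, 87, 166] ⇒ [54, 61, 92, 171]

Pooled cuts: [6, 9, 26, 33, 43, 54, 61, 64, 77, 87, 92, 100, 120, 129, 131, 146, 159, 171, 179, 184]

Fragment lengths:
  [0,6): 6 bp
  [6,9): 3 bp
  [9,26): 17 bp
  [26,33): 7 bp
  [33,43): 10 bp
  [43,54): 11 bp
  [54,61): 7 bp
  [61,64): 3 bp
  [64,77): 13 bp
  [77,87): 10 bp
  [87,92): 5 bp
  [92,100): 8 bp
  [100,120): 20 bp
  [120,129): 9 bp
  [129,131): 2 bp
  [131,146): 15 bp
  [146,159): 13 bp
  [159,171): 12 bp
  [171,179): 8 bp
  [179,184): 5 bp
  [184,185): 1 bp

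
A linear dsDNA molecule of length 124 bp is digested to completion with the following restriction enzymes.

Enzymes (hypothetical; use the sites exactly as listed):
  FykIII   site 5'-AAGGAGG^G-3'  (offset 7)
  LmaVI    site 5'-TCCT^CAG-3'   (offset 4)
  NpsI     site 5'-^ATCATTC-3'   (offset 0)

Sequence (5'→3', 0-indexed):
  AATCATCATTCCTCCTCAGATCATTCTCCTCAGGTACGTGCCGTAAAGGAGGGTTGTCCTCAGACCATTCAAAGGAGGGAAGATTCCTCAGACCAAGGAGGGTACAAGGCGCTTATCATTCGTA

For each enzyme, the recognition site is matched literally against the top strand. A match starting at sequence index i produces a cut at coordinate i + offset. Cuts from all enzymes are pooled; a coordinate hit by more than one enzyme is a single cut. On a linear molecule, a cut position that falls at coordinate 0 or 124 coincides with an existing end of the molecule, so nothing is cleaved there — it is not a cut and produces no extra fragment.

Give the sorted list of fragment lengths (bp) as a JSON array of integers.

[3,4,8,10,10,11,12,13,13,18,22]

Scan for sites:
  FykIII (AAGGAGGG, off=7): starts [45, 71, 94] → cuts [52, 78, 101]
  LmaVI (TCCTCAG, off=4): starts [12, 26, 56, 84] → cuts [16, 30, 60, 88]
  NpsI (ATCATTC, off=0): starts [4, 19, 114] → cuts [4, 19, 114]

Pooled cuts: [4, 16, 19, 30, 52, 60, 78, 88, 101, 114]

Fragment lengths:
  [0,4): 4 bp
  [4,16): 12 bp
  [16,19): 3 bp
  [19,30): 11 bp
  [30,52): 22 bp
  [52,60): 8 bp
  [60,78): 18 bp
  [78,88): 10 bp
  [88,101): 13 bp
  [101,114): 13 bp
  [114,124): 10 bp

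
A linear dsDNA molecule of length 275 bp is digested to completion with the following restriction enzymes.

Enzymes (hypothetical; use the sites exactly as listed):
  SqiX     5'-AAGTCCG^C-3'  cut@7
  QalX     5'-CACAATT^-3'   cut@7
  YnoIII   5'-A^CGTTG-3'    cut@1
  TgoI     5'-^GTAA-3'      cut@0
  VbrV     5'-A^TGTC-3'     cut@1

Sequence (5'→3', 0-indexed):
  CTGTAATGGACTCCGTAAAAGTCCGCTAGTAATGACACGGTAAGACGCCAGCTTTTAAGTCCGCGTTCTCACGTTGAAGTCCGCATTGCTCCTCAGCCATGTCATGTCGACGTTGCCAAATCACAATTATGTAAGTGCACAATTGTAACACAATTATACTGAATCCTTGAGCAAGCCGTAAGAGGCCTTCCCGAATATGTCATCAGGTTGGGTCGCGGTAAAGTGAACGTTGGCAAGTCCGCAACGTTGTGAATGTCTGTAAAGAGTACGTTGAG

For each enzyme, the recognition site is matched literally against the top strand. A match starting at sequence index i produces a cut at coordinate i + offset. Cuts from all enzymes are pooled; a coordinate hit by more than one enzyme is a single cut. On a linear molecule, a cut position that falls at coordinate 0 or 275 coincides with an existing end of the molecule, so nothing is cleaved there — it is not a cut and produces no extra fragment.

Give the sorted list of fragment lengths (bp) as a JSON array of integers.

Per-enzyme occurrences:
  SqiX (AAGTCCGC, off=7): starts [18, 56, 76, 234] → cuts [25, 63, 83, 241]
  QalX (CACAATT, off=7): starts [121, 137, 148] → cuts [128, 144, 155]
  YnoIII (ACGTTG, off=1): starts [70, 109, 226, 243, 267] → cuts [71, 110, 227, 244, 268]
  TgoI (GTAA, off=0): starts [2, 14, 28, 39, 130, 144, 177, 217, 258] → cuts [2, 14, 28, 39, 130, 144, 177, 217, 258]
  VbrV (ATGTC, off=1): starts [98, 103, 196, 252] → cuts [99, 104, 197, 253]

All cut coordinates (distinct, sorted): [2, 14, 25, 28, 39, 63, 71, 83, 99, 104, 110, 128, 130, 144, 155, 177, 197, 217, 227, 241, 244, 253, 258, 268]

Fragment lengths:
  [0,2): 2 bp
  [2,14): 12 bp
  [14,25): 11 bp
  [25,28): 3 bp
  [28,39): 11 bp
  [39,63): 24 bp
  [63,71): 8 bp
  [71,83): 12 bp
  [83,99): 16 bp
  [99,104): 5 bp
  [104,110): 6 bp
  [110,128): 18 bp
  [128,130): 2 bp
  [130,144): 14 bp
  [144,155): 11 bp
  [155,177): 22 bp
  [177,197): 20 bp
  [197,217): 20 bp
  [217,227): 10 bp
  [227,241): 14 bp
  [241,244): 3 bp
  [244,253): 9 bp
  [253,258): 5 bp
  [258,268): 10 bp
  [268,275): 7 bp

[2,2,3,3,5,5,6,7,8,9,10,10,11,11,11,12,12,14,14,16,18,20,20,22,24]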